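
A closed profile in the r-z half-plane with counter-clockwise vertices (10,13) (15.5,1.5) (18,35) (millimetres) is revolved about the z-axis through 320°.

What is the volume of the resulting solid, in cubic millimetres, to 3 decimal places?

Profile (r,z), 3 vertices: (10,13) (15.5,1.5) (18,35)
edge 0: (10,13)→(15.5,1.5)  cross = 10·1.5 − 15.5·13 = -186.5000; (r_i+r_j)·cross = 25.5·-186.5000 = -4755.7500
edge 1: (15.5,1.5)→(18,35)  cross = 15.5·35 − 18·1.5 = 515.5000; (r_i+r_j)·cross = 33.5·515.5000 = 17269.2500
edge 2: (18,35)→(10,13)  cross = 18·13 − 10·35 = -116.0000; (r_i+r_j)·cross = 28·-116.0000 = -3248.0000
Σcross = 213.0000 → A = |Σcross|/2 = 106.5000 mm²
Σ(r_i+r_j)·cross = 9265.5000 → first moment M = |Σ|/6 = 1544.2500
R_c = M/A = 1544.2500/106.5000 = 14.5000 mm
θ = 320° = 5.585054 rad
V = θ·R_c·A = 5.585054·14.5000·106.5000 = 8624.719 mm³

Volume = 8624.719 mm³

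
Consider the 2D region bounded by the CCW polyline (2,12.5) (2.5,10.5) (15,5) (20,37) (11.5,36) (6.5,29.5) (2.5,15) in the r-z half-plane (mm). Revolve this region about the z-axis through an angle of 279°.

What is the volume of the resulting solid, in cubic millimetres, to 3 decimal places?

Profile (r,z), 7 vertices: (2,12.5) (2.5,10.5) (15,5) (20,37) (11.5,36) (6.5,29.5) (2.5,15)
edge 0: (2,12.5)→(2.5,10.5)  cross = 2·10.5 − 2.5·12.5 = -10.2500; (r_i+r_j)·cross = 4.5·-10.2500 = -46.1250
edge 1: (2.5,10.5)→(15,5)  cross = 2.5·5 − 15·10.5 = -145.0000; (r_i+r_j)·cross = 17.5·-145.0000 = -2537.5000
edge 2: (15,5)→(20,37)  cross = 15·37 − 20·5 = 455.0000; (r_i+r_j)·cross = 35·455.0000 = 15925.0000
edge 3: (20,37)→(11.5,36)  cross = 20·36 − 11.5·37 = 294.5000; (r_i+r_j)·cross = 31.5·294.5000 = 9276.7500
edge 4: (11.5,36)→(6.5,29.5)  cross = 11.5·29.5 − 6.5·36 = 105.2500; (r_i+r_j)·cross = 18·105.2500 = 1894.5000
edge 5: (6.5,29.5)→(2.5,15)  cross = 6.5·15 − 2.5·29.5 = 23.7500; (r_i+r_j)·cross = 9·23.7500 = 213.7500
edge 6: (2.5,15)→(2,12.5)  cross = 2.5·12.5 − 2·15 = 1.2500; (r_i+r_j)·cross = 4.5·1.2500 = 5.6250
Σcross = 724.5000 → A = |Σcross|/2 = 362.2500 mm²
Σ(r_i+r_j)·cross = 24732.0000 → first moment M = |Σ|/6 = 4122.0000
R_c = M/A = 4122.0000/362.2500 = 11.3789 mm
θ = 279° = 4.869469 rad
V = θ·R_c·A = 4.869469·11.3789·362.2500 = 20071.950 mm³

Volume = 20071.950 mm³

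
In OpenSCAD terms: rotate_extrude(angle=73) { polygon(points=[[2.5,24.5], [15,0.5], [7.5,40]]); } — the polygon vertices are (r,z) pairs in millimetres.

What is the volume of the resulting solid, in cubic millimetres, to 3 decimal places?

Volume = 1665.608 mm³

Profile (r,z), 3 vertices: (2.5,24.5) (15,0.5) (7.5,40)
edge 0: (2.5,24.5)→(15,0.5)  cross = 2.5·0.5 − 15·24.5 = -366.2500; (r_i+r_j)·cross = 17.5·-366.2500 = -6409.3750
edge 1: (15,0.5)→(7.5,40)  cross = 15·40 − 7.5·0.5 = 596.2500; (r_i+r_j)·cross = 22.5·596.2500 = 13415.6250
edge 2: (7.5,40)→(2.5,24.5)  cross = 7.5·24.5 − 2.5·40 = 83.7500; (r_i+r_j)·cross = 10·83.7500 = 837.5000
Σcross = 313.7500 → A = |Σcross|/2 = 156.8750 mm²
Σ(r_i+r_j)·cross = 7843.7500 → first moment M = |Σ|/6 = 1307.2917
R_c = M/A = 1307.2917/156.8750 = 8.3333 mm
θ = 73° = 1.274090 rad
V = θ·R_c·A = 1.274090·8.3333·156.8750 = 1665.608 mm³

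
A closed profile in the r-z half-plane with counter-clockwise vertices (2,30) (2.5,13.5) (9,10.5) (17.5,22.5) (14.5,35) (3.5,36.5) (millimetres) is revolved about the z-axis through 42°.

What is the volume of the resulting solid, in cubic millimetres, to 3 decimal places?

Profile (r,z), 6 vertices: (2,30) (2.5,13.5) (9,10.5) (17.5,22.5) (14.5,35) (3.5,36.5)
edge 0: (2,30)→(2.5,13.5)  cross = 2·13.5 − 2.5·30 = -48.0000; (r_i+r_j)·cross = 4.5·-48.0000 = -216.0000
edge 1: (2.5,13.5)→(9,10.5)  cross = 2.5·10.5 − 9·13.5 = -95.2500; (r_i+r_j)·cross = 11.5·-95.2500 = -1095.3750
edge 2: (9,10.5)→(17.5,22.5)  cross = 9·22.5 − 17.5·10.5 = 18.7500; (r_i+r_j)·cross = 26.5·18.7500 = 496.8750
edge 3: (17.5,22.5)→(14.5,35)  cross = 17.5·35 − 14.5·22.5 = 286.2500; (r_i+r_j)·cross = 32·286.2500 = 9160.0000
edge 4: (14.5,35)→(3.5,36.5)  cross = 14.5·36.5 − 3.5·35 = 406.7500; (r_i+r_j)·cross = 18·406.7500 = 7321.5000
edge 5: (3.5,36.5)→(2,30)  cross = 3.5·30 − 2·36.5 = 32.0000; (r_i+r_j)·cross = 5.5·32.0000 = 176.0000
Σcross = 600.5000 → A = |Σcross|/2 = 300.2500 mm²
Σ(r_i+r_j)·cross = 15843.0000 → first moment M = |Σ|/6 = 2640.5000
R_c = M/A = 2640.5000/300.2500 = 8.7943 mm
θ = 42° = 0.733038 rad
V = θ·R_c·A = 0.733038·8.7943·300.2500 = 1935.588 mm³

Volume = 1935.588 mm³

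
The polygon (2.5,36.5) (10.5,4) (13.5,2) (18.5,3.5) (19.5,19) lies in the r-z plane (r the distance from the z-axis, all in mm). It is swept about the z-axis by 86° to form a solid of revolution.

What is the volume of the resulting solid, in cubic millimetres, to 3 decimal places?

Volume = 5018.475 mm³

Profile (r,z), 5 vertices: (2.5,36.5) (10.5,4) (13.5,2) (18.5,3.5) (19.5,19)
edge 0: (2.5,36.5)→(10.5,4)  cross = 2.5·4 − 10.5·36.5 = -373.2500; (r_i+r_j)·cross = 13·-373.2500 = -4852.2500
edge 1: (10.5,4)→(13.5,2)  cross = 10.5·2 − 13.5·4 = -33.0000; (r_i+r_j)·cross = 24·-33.0000 = -792.0000
edge 2: (13.5,2)→(18.5,3.5)  cross = 13.5·3.5 − 18.5·2 = 10.2500; (r_i+r_j)·cross = 32·10.2500 = 328.0000
edge 3: (18.5,3.5)→(19.5,19)  cross = 18.5·19 − 19.5·3.5 = 283.2500; (r_i+r_j)·cross = 38·283.2500 = 10763.5000
edge 4: (19.5,19)→(2.5,36.5)  cross = 19.5·36.5 − 2.5·19 = 664.2500; (r_i+r_j)·cross = 22·664.2500 = 14613.5000
Σcross = 551.5000 → A = |Σcross|/2 = 275.7500 mm²
Σ(r_i+r_j)·cross = 20060.7500 → first moment M = |Σ|/6 = 3343.4583
R_c = M/A = 3343.4583/275.7500 = 12.1250 mm
θ = 86° = 1.500983 rad
V = θ·R_c·A = 1.500983·12.1250·275.7500 = 5018.475 mm³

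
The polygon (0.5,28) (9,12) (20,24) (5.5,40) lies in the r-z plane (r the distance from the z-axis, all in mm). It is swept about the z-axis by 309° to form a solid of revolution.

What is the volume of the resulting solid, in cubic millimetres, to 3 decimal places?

Volume = 13307.394 mm³

Profile (r,z), 4 vertices: (0.5,28) (9,12) (20,24) (5.5,40)
edge 0: (0.5,28)→(9,12)  cross = 0.5·12 − 9·28 = -246.0000; (r_i+r_j)·cross = 9.5·-246.0000 = -2337.0000
edge 1: (9,12)→(20,24)  cross = 9·24 − 20·12 = -24.0000; (r_i+r_j)·cross = 29·-24.0000 = -696.0000
edge 2: (20,24)→(5.5,40)  cross = 20·40 − 5.5·24 = 668.0000; (r_i+r_j)·cross = 25.5·668.0000 = 17034.0000
edge 3: (5.5,40)→(0.5,28)  cross = 5.5·28 − 0.5·40 = 134.0000; (r_i+r_j)·cross = 6·134.0000 = 804.0000
Σcross = 532.0000 → A = |Σcross|/2 = 266.0000 mm²
Σ(r_i+r_j)·cross = 14805.0000 → first moment M = |Σ|/6 = 2467.5000
R_c = M/A = 2467.5000/266.0000 = 9.2763 mm
θ = 309° = 5.393067 rad
V = θ·R_c·A = 5.393067·9.2763·266.0000 = 13307.394 mm³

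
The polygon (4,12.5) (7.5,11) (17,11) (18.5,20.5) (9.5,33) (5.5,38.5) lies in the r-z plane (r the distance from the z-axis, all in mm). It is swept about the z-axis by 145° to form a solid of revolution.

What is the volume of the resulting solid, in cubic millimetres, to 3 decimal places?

Volume = 6584.109 mm³

Profile (r,z), 6 vertices: (4,12.5) (7.5,11) (17,11) (18.5,20.5) (9.5,33) (5.5,38.5)
edge 0: (4,12.5)→(7.5,11)  cross = 4·11 − 7.5·12.5 = -49.7500; (r_i+r_j)·cross = 11.5·-49.7500 = -572.1250
edge 1: (7.5,11)→(17,11)  cross = 7.5·11 − 17·11 = -104.5000; (r_i+r_j)·cross = 24.5·-104.5000 = -2560.2500
edge 2: (17,11)→(18.5,20.5)  cross = 17·20.5 − 18.5·11 = 145.0000; (r_i+r_j)·cross = 35.5·145.0000 = 5147.5000
edge 3: (18.5,20.5)→(9.5,33)  cross = 18.5·33 − 9.5·20.5 = 415.7500; (r_i+r_j)·cross = 28·415.7500 = 11641.0000
edge 4: (9.5,33)→(5.5,38.5)  cross = 9.5·38.5 − 5.5·33 = 184.2500; (r_i+r_j)·cross = 15·184.2500 = 2763.7500
edge 5: (5.5,38.5)→(4,12.5)  cross = 5.5·12.5 − 4·38.5 = -85.2500; (r_i+r_j)·cross = 9.5·-85.2500 = -809.8750
Σcross = 505.5000 → A = |Σcross|/2 = 252.7500 mm²
Σ(r_i+r_j)·cross = 15610.0000 → first moment M = |Σ|/6 = 2601.6667
R_c = M/A = 2601.6667/252.7500 = 10.2934 mm
θ = 145° = 2.530727 rad
V = θ·R_c·A = 2.530727·10.2934·252.7500 = 6584.109 mm³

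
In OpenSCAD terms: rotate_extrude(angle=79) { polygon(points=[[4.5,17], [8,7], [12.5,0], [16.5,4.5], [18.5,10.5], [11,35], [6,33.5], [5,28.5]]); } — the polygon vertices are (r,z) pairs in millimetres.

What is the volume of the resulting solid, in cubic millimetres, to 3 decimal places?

Profile (r,z), 8 vertices: (4.5,17) (8,7) (12.5,0) (16.5,4.5) (18.5,10.5) (11,35) (6,33.5) (5,28.5)
edge 0: (4.5,17)→(8,7)  cross = 4.5·7 − 8·17 = -104.5000; (r_i+r_j)·cross = 12.5·-104.5000 = -1306.2500
edge 1: (8,7)→(12.5,0)  cross = 8·0 − 12.5·7 = -87.5000; (r_i+r_j)·cross = 20.5·-87.5000 = -1793.7500
edge 2: (12.5,0)→(16.5,4.5)  cross = 12.5·4.5 − 16.5·0 = 56.2500; (r_i+r_j)·cross = 29·56.2500 = 1631.2500
edge 3: (16.5,4.5)→(18.5,10.5)  cross = 16.5·10.5 − 18.5·4.5 = 90.0000; (r_i+r_j)·cross = 35·90.0000 = 3150.0000
edge 4: (18.5,10.5)→(11,35)  cross = 18.5·35 − 11·10.5 = 532.0000; (r_i+r_j)·cross = 29.5·532.0000 = 15694.0000
edge 5: (11,35)→(6,33.5)  cross = 11·33.5 − 6·35 = 158.5000; (r_i+r_j)·cross = 17·158.5000 = 2694.5000
edge 6: (6,33.5)→(5,28.5)  cross = 6·28.5 − 5·33.5 = 3.5000; (r_i+r_j)·cross = 11·3.5000 = 38.5000
edge 7: (5,28.5)→(4.5,17)  cross = 5·17 − 4.5·28.5 = -43.2500; (r_i+r_j)·cross = 9.5·-43.2500 = -410.8750
Σcross = 605.0000 → A = |Σcross|/2 = 302.5000 mm²
Σ(r_i+r_j)·cross = 19697.3750 → first moment M = |Σ|/6 = 3282.8958
R_c = M/A = 3282.8958/302.5000 = 10.8525 mm
θ = 79° = 1.378810 rad
V = θ·R_c·A = 1.378810·10.8525·302.5000 = 4526.490 mm³

Volume = 4526.490 mm³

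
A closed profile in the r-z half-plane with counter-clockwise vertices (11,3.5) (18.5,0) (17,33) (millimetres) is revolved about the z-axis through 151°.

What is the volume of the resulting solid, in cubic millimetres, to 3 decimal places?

Volume = 4947.887 mm³

Profile (r,z), 3 vertices: (11,3.5) (18.5,0) (17,33)
edge 0: (11,3.5)→(18.5,0)  cross = 11·0 − 18.5·3.5 = -64.7500; (r_i+r_j)·cross = 29.5·-64.7500 = -1910.1250
edge 1: (18.5,0)→(17,33)  cross = 18.5·33 − 17·0 = 610.5000; (r_i+r_j)·cross = 35.5·610.5000 = 21672.7500
edge 2: (17,33)→(11,3.5)  cross = 17·3.5 − 11·33 = -303.5000; (r_i+r_j)·cross = 28·-303.5000 = -8498.0000
Σcross = 242.2500 → A = |Σcross|/2 = 121.1250 mm²
Σ(r_i+r_j)·cross = 11264.6250 → first moment M = |Σ|/6 = 1877.4375
R_c = M/A = 1877.4375/121.1250 = 15.5000 mm
θ = 151° = 2.635447 rad
V = θ·R_c·A = 2.635447·15.5000·121.1250 = 4947.887 mm³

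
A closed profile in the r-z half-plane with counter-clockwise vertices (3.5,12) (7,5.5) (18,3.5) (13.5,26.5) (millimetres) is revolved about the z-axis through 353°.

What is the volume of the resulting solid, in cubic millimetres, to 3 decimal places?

Volume = 12498.640 mm³

Profile (r,z), 4 vertices: (3.5,12) (7,5.5) (18,3.5) (13.5,26.5)
edge 0: (3.5,12)→(7,5.5)  cross = 3.5·5.5 − 7·12 = -64.7500; (r_i+r_j)·cross = 10.5·-64.7500 = -679.8750
edge 1: (7,5.5)→(18,3.5)  cross = 7·3.5 − 18·5.5 = -74.5000; (r_i+r_j)·cross = 25·-74.5000 = -1862.5000
edge 2: (18,3.5)→(13.5,26.5)  cross = 18·26.5 − 13.5·3.5 = 429.7500; (r_i+r_j)·cross = 31.5·429.7500 = 13537.1250
edge 3: (13.5,26.5)→(3.5,12)  cross = 13.5·12 − 3.5·26.5 = 69.2500; (r_i+r_j)·cross = 17·69.2500 = 1177.2500
Σcross = 359.7500 → A = |Σcross|/2 = 179.8750 mm²
Σ(r_i+r_j)·cross = 12172.0000 → first moment M = |Σ|/6 = 2028.6667
R_c = M/A = 2028.6667/179.8750 = 11.2782 mm
θ = 353° = 6.161012 rad
V = θ·R_c·A = 6.161012·11.2782·179.8750 = 12498.640 mm³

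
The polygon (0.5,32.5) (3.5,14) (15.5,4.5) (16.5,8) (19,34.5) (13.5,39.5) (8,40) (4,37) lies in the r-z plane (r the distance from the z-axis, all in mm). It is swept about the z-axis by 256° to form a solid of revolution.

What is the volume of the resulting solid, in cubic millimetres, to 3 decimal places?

Volume = 21117.274 mm³

Profile (r,z), 8 vertices: (0.5,32.5) (3.5,14) (15.5,4.5) (16.5,8) (19,34.5) (13.5,39.5) (8,40) (4,37)
edge 0: (0.5,32.5)→(3.5,14)  cross = 0.5·14 − 3.5·32.5 = -106.7500; (r_i+r_j)·cross = 4·-106.7500 = -427.0000
edge 1: (3.5,14)→(15.5,4.5)  cross = 3.5·4.5 − 15.5·14 = -201.2500; (r_i+r_j)·cross = 19·-201.2500 = -3823.7500
edge 2: (15.5,4.5)→(16.5,8)  cross = 15.5·8 − 16.5·4.5 = 49.7500; (r_i+r_j)·cross = 32·49.7500 = 1592.0000
edge 3: (16.5,8)→(19,34.5)  cross = 16.5·34.5 − 19·8 = 417.2500; (r_i+r_j)·cross = 35.5·417.2500 = 14812.3750
edge 4: (19,34.5)→(13.5,39.5)  cross = 19·39.5 − 13.5·34.5 = 284.7500; (r_i+r_j)·cross = 32.5·284.7500 = 9254.3750
edge 5: (13.5,39.5)→(8,40)  cross = 13.5·40 − 8·39.5 = 224.0000; (r_i+r_j)·cross = 21.5·224.0000 = 4816.0000
edge 6: (8,40)→(4,37)  cross = 8·37 − 4·40 = 136.0000; (r_i+r_j)·cross = 12·136.0000 = 1632.0000
edge 7: (4,37)→(0.5,32.5)  cross = 4·32.5 − 0.5·37 = 111.5000; (r_i+r_j)·cross = 4.5·111.5000 = 501.7500
Σcross = 915.2500 → A = |Σcross|/2 = 457.6250 mm²
Σ(r_i+r_j)·cross = 28357.7500 → first moment M = |Σ|/6 = 4726.2917
R_c = M/A = 4726.2917/457.6250 = 10.3279 mm
θ = 256° = 4.468043 rad
V = θ·R_c·A = 4.468043·10.3279·457.6250 = 21117.274 mm³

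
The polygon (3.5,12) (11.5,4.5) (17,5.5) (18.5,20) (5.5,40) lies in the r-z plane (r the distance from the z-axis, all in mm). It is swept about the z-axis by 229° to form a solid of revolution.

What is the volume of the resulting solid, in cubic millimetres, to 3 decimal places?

Volume = 13789.307 mm³

Profile (r,z), 5 vertices: (3.5,12) (11.5,4.5) (17,5.5) (18.5,20) (5.5,40)
edge 0: (3.5,12)→(11.5,4.5)  cross = 3.5·4.5 − 11.5·12 = -122.2500; (r_i+r_j)·cross = 15·-122.2500 = -1833.7500
edge 1: (11.5,4.5)→(17,5.5)  cross = 11.5·5.5 − 17·4.5 = -13.2500; (r_i+r_j)·cross = 28.5·-13.2500 = -377.6250
edge 2: (17,5.5)→(18.5,20)  cross = 17·20 − 18.5·5.5 = 238.2500; (r_i+r_j)·cross = 35.5·238.2500 = 8457.8750
edge 3: (18.5,20)→(5.5,40)  cross = 18.5·40 − 5.5·20 = 630.0000; (r_i+r_j)·cross = 24·630.0000 = 15120.0000
edge 4: (5.5,40)→(3.5,12)  cross = 5.5·12 − 3.5·40 = -74.0000; (r_i+r_j)·cross = 9·-74.0000 = -666.0000
Σcross = 658.7500 → A = |Σcross|/2 = 329.3750 mm²
Σ(r_i+r_j)·cross = 20700.5000 → first moment M = |Σ|/6 = 3450.0833
R_c = M/A = 3450.0833/329.3750 = 10.4746 mm
θ = 229° = 3.996804 rad
V = θ·R_c·A = 3.996804·10.4746·329.3750 = 13789.307 mm³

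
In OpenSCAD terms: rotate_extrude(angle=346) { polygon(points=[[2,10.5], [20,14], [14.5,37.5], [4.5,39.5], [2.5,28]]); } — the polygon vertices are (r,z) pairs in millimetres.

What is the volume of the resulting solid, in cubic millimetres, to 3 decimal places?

Volume = 22746.672 mm³

Profile (r,z), 5 vertices: (2,10.5) (20,14) (14.5,37.5) (4.5,39.5) (2.5,28)
edge 0: (2,10.5)→(20,14)  cross = 2·14 − 20·10.5 = -182.0000; (r_i+r_j)·cross = 22·-182.0000 = -4004.0000
edge 1: (20,14)→(14.5,37.5)  cross = 20·37.5 − 14.5·14 = 547.0000; (r_i+r_j)·cross = 34.5·547.0000 = 18871.5000
edge 2: (14.5,37.5)→(4.5,39.5)  cross = 14.5·39.5 − 4.5·37.5 = 404.0000; (r_i+r_j)·cross = 19·404.0000 = 7676.0000
edge 3: (4.5,39.5)→(2.5,28)  cross = 4.5·28 − 2.5·39.5 = 27.2500; (r_i+r_j)·cross = 7·27.2500 = 190.7500
edge 4: (2.5,28)→(2,10.5)  cross = 2.5·10.5 − 2·28 = -29.7500; (r_i+r_j)·cross = 4.5·-29.7500 = -133.8750
Σcross = 766.5000 → A = |Σcross|/2 = 383.2500 mm²
Σ(r_i+r_j)·cross = 22600.3750 → first moment M = |Σ|/6 = 3766.7292
R_c = M/A = 3766.7292/383.2500 = 9.8284 mm
θ = 346° = 6.038839 rad
V = θ·R_c·A = 6.038839·9.8284·383.2500 = 22746.672 mm³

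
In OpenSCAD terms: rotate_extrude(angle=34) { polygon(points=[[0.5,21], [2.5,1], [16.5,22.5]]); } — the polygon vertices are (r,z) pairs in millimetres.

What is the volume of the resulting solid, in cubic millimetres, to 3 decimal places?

Profile (r,z), 3 vertices: (0.5,21) (2.5,1) (16.5,22.5)
edge 0: (0.5,21)→(2.5,1)  cross = 0.5·1 − 2.5·21 = -52.0000; (r_i+r_j)·cross = 3·-52.0000 = -156.0000
edge 1: (2.5,1)→(16.5,22.5)  cross = 2.5·22.5 − 16.5·1 = 39.7500; (r_i+r_j)·cross = 19·39.7500 = 755.2500
edge 2: (16.5,22.5)→(0.5,21)  cross = 16.5·21 − 0.5·22.5 = 335.2500; (r_i+r_j)·cross = 17·335.2500 = 5699.2500
Σcross = 323.0000 → A = |Σcross|/2 = 161.5000 mm²
Σ(r_i+r_j)·cross = 6298.5000 → first moment M = |Σ|/6 = 1049.7500
R_c = M/A = 1049.7500/161.5000 = 6.5000 mm
θ = 34° = 0.593412 rad
V = θ·R_c·A = 0.593412·6.5000·161.5000 = 622.934 mm³

Volume = 622.934 mm³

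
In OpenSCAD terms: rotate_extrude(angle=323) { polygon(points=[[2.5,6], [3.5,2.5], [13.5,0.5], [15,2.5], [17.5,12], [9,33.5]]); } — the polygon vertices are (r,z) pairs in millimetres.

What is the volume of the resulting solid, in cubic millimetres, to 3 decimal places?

Volume = 15855.460 mm³

Profile (r,z), 6 vertices: (2.5,6) (3.5,2.5) (13.5,0.5) (15,2.5) (17.5,12) (9,33.5)
edge 0: (2.5,6)→(3.5,2.5)  cross = 2.5·2.5 − 3.5·6 = -14.7500; (r_i+r_j)·cross = 6·-14.7500 = -88.5000
edge 1: (3.5,2.5)→(13.5,0.5)  cross = 3.5·0.5 − 13.5·2.5 = -32.0000; (r_i+r_j)·cross = 17·-32.0000 = -544.0000
edge 2: (13.5,0.5)→(15,2.5)  cross = 13.5·2.5 − 15·0.5 = 26.2500; (r_i+r_j)·cross = 28.5·26.2500 = 748.1250
edge 3: (15,2.5)→(17.5,12)  cross = 15·12 − 17.5·2.5 = 136.2500; (r_i+r_j)·cross = 32.5·136.2500 = 4428.1250
edge 4: (17.5,12)→(9,33.5)  cross = 17.5·33.5 − 9·12 = 478.2500; (r_i+r_j)·cross = 26.5·478.2500 = 12673.6250
edge 5: (9,33.5)→(2.5,6)  cross = 9·6 − 2.5·33.5 = -29.7500; (r_i+r_j)·cross = 11.5·-29.7500 = -342.1250
Σcross = 564.2500 → A = |Σcross|/2 = 282.1250 mm²
Σ(r_i+r_j)·cross = 16875.2500 → first moment M = |Σ|/6 = 2812.5417
R_c = M/A = 2812.5417/282.1250 = 9.9691 mm
θ = 323° = 5.637413 rad
V = θ·R_c·A = 5.637413·9.9691·282.1250 = 15855.460 mm³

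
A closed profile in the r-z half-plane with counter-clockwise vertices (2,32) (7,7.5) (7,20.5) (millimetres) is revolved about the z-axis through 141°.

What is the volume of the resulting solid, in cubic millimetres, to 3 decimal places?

Volume = 426.558 mm³

Profile (r,z), 3 vertices: (2,32) (7,7.5) (7,20.5)
edge 0: (2,32)→(7,7.5)  cross = 2·7.5 − 7·32 = -209.0000; (r_i+r_j)·cross = 9·-209.0000 = -1881.0000
edge 1: (7,7.5)→(7,20.5)  cross = 7·20.5 − 7·7.5 = 91.0000; (r_i+r_j)·cross = 14·91.0000 = 1274.0000
edge 2: (7,20.5)→(2,32)  cross = 7·32 − 2·20.5 = 183.0000; (r_i+r_j)·cross = 9·183.0000 = 1647.0000
Σcross = 65.0000 → A = |Σcross|/2 = 32.5000 mm²
Σ(r_i+r_j)·cross = 1040.0000 → first moment M = |Σ|/6 = 173.3333
R_c = M/A = 173.3333/32.5000 = 5.3333 mm
θ = 141° = 2.460914 rad
V = θ·R_c·A = 2.460914·5.3333·32.5000 = 426.558 mm³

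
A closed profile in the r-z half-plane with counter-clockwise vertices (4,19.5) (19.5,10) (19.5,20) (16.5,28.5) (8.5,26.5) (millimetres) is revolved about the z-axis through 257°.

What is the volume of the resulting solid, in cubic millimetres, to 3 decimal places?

Profile (r,z), 5 vertices: (4,19.5) (19.5,10) (19.5,20) (16.5,28.5) (8.5,26.5)
edge 0: (4,19.5)→(19.5,10)  cross = 4·10 − 19.5·19.5 = -340.2500; (r_i+r_j)·cross = 23.5·-340.2500 = -7995.8750
edge 1: (19.5,10)→(19.5,20)  cross = 19.5·20 − 19.5·10 = 195.0000; (r_i+r_j)·cross = 39·195.0000 = 7605.0000
edge 2: (19.5,20)→(16.5,28.5)  cross = 19.5·28.5 − 16.5·20 = 225.7500; (r_i+r_j)·cross = 36·225.7500 = 8127.0000
edge 3: (16.5,28.5)→(8.5,26.5)  cross = 16.5·26.5 − 8.5·28.5 = 195.0000; (r_i+r_j)·cross = 25·195.0000 = 4875.0000
edge 4: (8.5,26.5)→(4,19.5)  cross = 8.5·19.5 − 4·26.5 = 59.7500; (r_i+r_j)·cross = 12.5·59.7500 = 746.8750
Σcross = 335.2500 → A = |Σcross|/2 = 167.6250 mm²
Σ(r_i+r_j)·cross = 13358.0000 → first moment M = |Σ|/6 = 2226.3333
R_c = M/A = 2226.3333/167.6250 = 13.2816 mm
θ = 257° = 4.485496 rad
V = θ·R_c·A = 4.485496·13.2816·167.6250 = 9986.210 mm³

Volume = 9986.210 mm³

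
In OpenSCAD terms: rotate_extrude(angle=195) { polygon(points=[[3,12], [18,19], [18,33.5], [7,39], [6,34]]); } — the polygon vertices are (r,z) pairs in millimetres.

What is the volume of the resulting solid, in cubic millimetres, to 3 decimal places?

Profile (r,z), 5 vertices: (3,12) (18,19) (18,33.5) (7,39) (6,34)
edge 0: (3,12)→(18,19)  cross = 3·19 − 18·12 = -159.0000; (r_i+r_j)·cross = 21·-159.0000 = -3339.0000
edge 1: (18,19)→(18,33.5)  cross = 18·33.5 − 18·19 = 261.0000; (r_i+r_j)·cross = 36·261.0000 = 9396.0000
edge 2: (18,33.5)→(7,39)  cross = 18·39 − 7·33.5 = 467.5000; (r_i+r_j)·cross = 25·467.5000 = 11687.5000
edge 3: (7,39)→(6,34)  cross = 7·34 − 6·39 = 4.0000; (r_i+r_j)·cross = 13·4.0000 = 52.0000
edge 4: (6,34)→(3,12)  cross = 6·12 − 3·34 = -30.0000; (r_i+r_j)·cross = 9·-30.0000 = -270.0000
Σcross = 543.5000 → A = |Σcross|/2 = 271.7500 mm²
Σ(r_i+r_j)·cross = 17526.5000 → first moment M = |Σ|/6 = 2921.0833
R_c = M/A = 2921.0833/271.7500 = 10.7492 mm
θ = 195° = 3.403392 rad
V = θ·R_c·A = 3.403392·10.7492·271.7500 = 9941.592 mm³

Volume = 9941.592 mm³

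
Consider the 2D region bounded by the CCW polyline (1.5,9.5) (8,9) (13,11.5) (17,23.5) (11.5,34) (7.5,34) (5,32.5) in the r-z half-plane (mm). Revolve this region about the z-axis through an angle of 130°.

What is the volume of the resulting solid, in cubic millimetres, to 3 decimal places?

Volume = 5464.288 mm³

Profile (r,z), 7 vertices: (1.5,9.5) (8,9) (13,11.5) (17,23.5) (11.5,34) (7.5,34) (5,32.5)
edge 0: (1.5,9.5)→(8,9)  cross = 1.5·9 − 8·9.5 = -62.5000; (r_i+r_j)·cross = 9.5·-62.5000 = -593.7500
edge 1: (8,9)→(13,11.5)  cross = 8·11.5 − 13·9 = -25.0000; (r_i+r_j)·cross = 21·-25.0000 = -525.0000
edge 2: (13,11.5)→(17,23.5)  cross = 13·23.5 − 17·11.5 = 110.0000; (r_i+r_j)·cross = 30·110.0000 = 3300.0000
edge 3: (17,23.5)→(11.5,34)  cross = 17·34 − 11.5·23.5 = 307.7500; (r_i+r_j)·cross = 28.5·307.7500 = 8770.8750
edge 4: (11.5,34)→(7.5,34)  cross = 11.5·34 − 7.5·34 = 136.0000; (r_i+r_j)·cross = 19·136.0000 = 2584.0000
edge 5: (7.5,34)→(5,32.5)  cross = 7.5·32.5 − 5·34 = 73.7500; (r_i+r_j)·cross = 12.5·73.7500 = 921.8750
edge 6: (5,32.5)→(1.5,9.5)  cross = 5·9.5 − 1.5·32.5 = -1.2500; (r_i+r_j)·cross = 6.5·-1.2500 = -8.1250
Σcross = 538.7500 → A = |Σcross|/2 = 269.3750 mm²
Σ(r_i+r_j)·cross = 14449.8750 → first moment M = |Σ|/6 = 2408.3125
R_c = M/A = 2408.3125/269.3750 = 8.9404 mm
θ = 130° = 2.268928 rad
V = θ·R_c·A = 2.268928·8.9404·269.3750 = 5464.288 mm³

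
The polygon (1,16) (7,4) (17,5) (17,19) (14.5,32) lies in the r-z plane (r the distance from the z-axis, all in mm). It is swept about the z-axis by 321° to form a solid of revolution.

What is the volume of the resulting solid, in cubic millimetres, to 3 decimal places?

Profile (r,z), 5 vertices: (1,16) (7,4) (17,5) (17,19) (14.5,32)
edge 0: (1,16)→(7,4)  cross = 1·4 − 7·16 = -108.0000; (r_i+r_j)·cross = 8·-108.0000 = -864.0000
edge 1: (7,4)→(17,5)  cross = 7·5 − 17·4 = -33.0000; (r_i+r_j)·cross = 24·-33.0000 = -792.0000
edge 2: (17,5)→(17,19)  cross = 17·19 − 17·5 = 238.0000; (r_i+r_j)·cross = 34·238.0000 = 8092.0000
edge 3: (17,19)→(14.5,32)  cross = 17·32 − 14.5·19 = 268.5000; (r_i+r_j)·cross = 31.5·268.5000 = 8457.7500
edge 4: (14.5,32)→(1,16)  cross = 14.5·16 − 1·32 = 200.0000; (r_i+r_j)·cross = 15.5·200.0000 = 3100.0000
Σcross = 565.5000 → A = |Σcross|/2 = 282.7500 mm²
Σ(r_i+r_j)·cross = 17993.7500 → first moment M = |Σ|/6 = 2998.9583
R_c = M/A = 2998.9583/282.7500 = 10.6064 mm
θ = 321° = 5.602507 rad
V = θ·R_c·A = 5.602507·10.6064·282.7500 = 16801.685 mm³

Volume = 16801.685 mm³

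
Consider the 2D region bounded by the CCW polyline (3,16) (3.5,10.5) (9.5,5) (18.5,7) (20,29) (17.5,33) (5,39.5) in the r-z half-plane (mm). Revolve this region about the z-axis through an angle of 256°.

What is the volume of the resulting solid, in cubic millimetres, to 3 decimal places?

Profile (r,z), 7 vertices: (3,16) (3.5,10.5) (9.5,5) (18.5,7) (20,29) (17.5,33) (5,39.5)
edge 0: (3,16)→(3.5,10.5)  cross = 3·10.5 − 3.5·16 = -24.5000; (r_i+r_j)·cross = 6.5·-24.5000 = -159.2500
edge 1: (3.5,10.5)→(9.5,5)  cross = 3.5·5 − 9.5·10.5 = -82.2500; (r_i+r_j)·cross = 13·-82.2500 = -1069.2500
edge 2: (9.5,5)→(18.5,7)  cross = 9.5·7 − 18.5·5 = -26.0000; (r_i+r_j)·cross = 28·-26.0000 = -728.0000
edge 3: (18.5,7)→(20,29)  cross = 18.5·29 − 20·7 = 396.5000; (r_i+r_j)·cross = 38.5·396.5000 = 15265.2500
edge 4: (20,29)→(17.5,33)  cross = 20·33 − 17.5·29 = 152.5000; (r_i+r_j)·cross = 37.5·152.5000 = 5718.7500
edge 5: (17.5,33)→(5,39.5)  cross = 17.5·39.5 − 5·33 = 526.2500; (r_i+r_j)·cross = 22.5·526.2500 = 11840.6250
edge 6: (5,39.5)→(3,16)  cross = 5·16 − 3·39.5 = -38.5000; (r_i+r_j)·cross = 8·-38.5000 = -308.0000
Σcross = 904.0000 → A = |Σcross|/2 = 452.0000 mm²
Σ(r_i+r_j)·cross = 30560.1250 → first moment M = |Σ|/6 = 5093.3542
R_c = M/A = 5093.3542/452.0000 = 11.2685 mm
θ = 256° = 4.468043 rad
V = θ·R_c·A = 4.468043·11.2685·452.0000 = 22757.325 mm³

Volume = 22757.325 mm³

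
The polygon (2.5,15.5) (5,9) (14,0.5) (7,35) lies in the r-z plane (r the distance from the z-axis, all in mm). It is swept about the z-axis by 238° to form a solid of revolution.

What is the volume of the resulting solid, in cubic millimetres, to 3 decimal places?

Volume = 5301.048 mm³

Profile (r,z), 4 vertices: (2.5,15.5) (5,9) (14,0.5) (7,35)
edge 0: (2.5,15.5)→(5,9)  cross = 2.5·9 − 5·15.5 = -55.0000; (r_i+r_j)·cross = 7.5·-55.0000 = -412.5000
edge 1: (5,9)→(14,0.5)  cross = 5·0.5 − 14·9 = -123.5000; (r_i+r_j)·cross = 19·-123.5000 = -2346.5000
edge 2: (14,0.5)→(7,35)  cross = 14·35 − 7·0.5 = 486.5000; (r_i+r_j)·cross = 21·486.5000 = 10216.5000
edge 3: (7,35)→(2.5,15.5)  cross = 7·15.5 − 2.5·35 = 21.0000; (r_i+r_j)·cross = 9.5·21.0000 = 199.5000
Σcross = 329.0000 → A = |Σcross|/2 = 164.5000 mm²
Σ(r_i+r_j)·cross = 7657.0000 → first moment M = |Σ|/6 = 1276.1667
R_c = M/A = 1276.1667/164.5000 = 7.7579 mm
θ = 238° = 4.153884 rad
V = θ·R_c·A = 4.153884·7.7579·164.5000 = 5301.048 mm³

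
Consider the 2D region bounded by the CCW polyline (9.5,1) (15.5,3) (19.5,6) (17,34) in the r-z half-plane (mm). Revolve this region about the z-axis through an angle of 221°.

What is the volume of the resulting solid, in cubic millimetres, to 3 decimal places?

Volume = 8935.795 mm³

Profile (r,z), 4 vertices: (9.5,1) (15.5,3) (19.5,6) (17,34)
edge 0: (9.5,1)→(15.5,3)  cross = 9.5·3 − 15.5·1 = 13.0000; (r_i+r_j)·cross = 25·13.0000 = 325.0000
edge 1: (15.5,3)→(19.5,6)  cross = 15.5·6 − 19.5·3 = 34.5000; (r_i+r_j)·cross = 35·34.5000 = 1207.5000
edge 2: (19.5,6)→(17,34)  cross = 19.5·34 − 17·6 = 561.0000; (r_i+r_j)·cross = 36.5·561.0000 = 20476.5000
edge 3: (17,34)→(9.5,1)  cross = 17·1 − 9.5·34 = -306.0000; (r_i+r_j)·cross = 26.5·-306.0000 = -8109.0000
Σcross = 302.5000 → A = |Σcross|/2 = 151.2500 mm²
Σ(r_i+r_j)·cross = 13900.0000 → first moment M = |Σ|/6 = 2316.6667
R_c = M/A = 2316.6667/151.2500 = 15.3168 mm
θ = 221° = 3.857178 rad
V = θ·R_c·A = 3.857178·15.3168·151.2500 = 8935.795 mm³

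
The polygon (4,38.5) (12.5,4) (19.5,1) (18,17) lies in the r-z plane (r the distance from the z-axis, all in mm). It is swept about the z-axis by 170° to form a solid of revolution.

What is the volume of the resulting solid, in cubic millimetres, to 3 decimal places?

Profile (r,z), 4 vertices: (4,38.5) (12.5,4) (19.5,1) (18,17)
edge 0: (4,38.5)→(12.5,4)  cross = 4·4 − 12.5·38.5 = -465.2500; (r_i+r_j)·cross = 16.5·-465.2500 = -7676.6250
edge 1: (12.5,4)→(19.5,1)  cross = 12.5·1 − 19.5·4 = -65.5000; (r_i+r_j)·cross = 32·-65.5000 = -2096.0000
edge 2: (19.5,1)→(18,17)  cross = 19.5·17 − 18·1 = 313.5000; (r_i+r_j)·cross = 37.5·313.5000 = 11756.2500
edge 3: (18,17)→(4,38.5)  cross = 18·38.5 − 4·17 = 625.0000; (r_i+r_j)·cross = 22·625.0000 = 13750.0000
Σcross = 407.7500 → A = |Σcross|/2 = 203.8750 mm²
Σ(r_i+r_j)·cross = 15733.6250 → first moment M = |Σ|/6 = 2622.2708
R_c = M/A = 2622.2708/203.8750 = 12.8622 mm
θ = 170° = 2.967060 rad
V = θ·R_c·A = 2.967060·12.8622·203.8750 = 7780.434 mm³

Volume = 7780.434 mm³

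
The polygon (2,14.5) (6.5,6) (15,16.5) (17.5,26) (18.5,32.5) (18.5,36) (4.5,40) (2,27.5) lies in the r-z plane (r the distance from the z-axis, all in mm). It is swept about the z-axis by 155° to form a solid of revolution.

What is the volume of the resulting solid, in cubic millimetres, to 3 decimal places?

Volume = 9915.455 mm³

Profile (r,z), 8 vertices: (2,14.5) (6.5,6) (15,16.5) (17.5,26) (18.5,32.5) (18.5,36) (4.5,40) (2,27.5)
edge 0: (2,14.5)→(6.5,6)  cross = 2·6 − 6.5·14.5 = -82.2500; (r_i+r_j)·cross = 8.5·-82.2500 = -699.1250
edge 1: (6.5,6)→(15,16.5)  cross = 6.5·16.5 − 15·6 = 17.2500; (r_i+r_j)·cross = 21.5·17.2500 = 370.8750
edge 2: (15,16.5)→(17.5,26)  cross = 15·26 − 17.5·16.5 = 101.2500; (r_i+r_j)·cross = 32.5·101.2500 = 3290.6250
edge 3: (17.5,26)→(18.5,32.5)  cross = 17.5·32.5 − 18.5·26 = 87.7500; (r_i+r_j)·cross = 36·87.7500 = 3159.0000
edge 4: (18.5,32.5)→(18.5,36)  cross = 18.5·36 − 18.5·32.5 = 64.7500; (r_i+r_j)·cross = 37·64.7500 = 2395.7500
edge 5: (18.5,36)→(4.5,40)  cross = 18.5·40 − 4.5·36 = 578.0000; (r_i+r_j)·cross = 23·578.0000 = 13294.0000
edge 6: (4.5,40)→(2,27.5)  cross = 4.5·27.5 − 2·40 = 43.7500; (r_i+r_j)·cross = 6.5·43.7500 = 284.3750
edge 7: (2,27.5)→(2,14.5)  cross = 2·14.5 − 2·27.5 = -26.0000; (r_i+r_j)·cross = 4·-26.0000 = -104.0000
Σcross = 784.5000 → A = |Σcross|/2 = 392.2500 mm²
Σ(r_i+r_j)·cross = 21991.5000 → first moment M = |Σ|/6 = 3665.2500
R_c = M/A = 3665.2500/392.2500 = 9.3442 mm
θ = 155° = 2.705260 rad
V = θ·R_c·A = 2.705260·9.3442·392.2500 = 9915.455 mm³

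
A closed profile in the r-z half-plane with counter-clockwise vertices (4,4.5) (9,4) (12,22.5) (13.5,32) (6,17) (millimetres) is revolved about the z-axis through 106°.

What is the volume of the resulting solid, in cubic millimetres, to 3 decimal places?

Profile (r,z), 5 vertices: (4,4.5) (9,4) (12,22.5) (13.5,32) (6,17)
edge 0: (4,4.5)→(9,4)  cross = 4·4 − 9·4.5 = -24.5000; (r_i+r_j)·cross = 13·-24.5000 = -318.5000
edge 1: (9,4)→(12,22.5)  cross = 9·22.5 − 12·4 = 154.5000; (r_i+r_j)·cross = 21·154.5000 = 3244.5000
edge 2: (12,22.5)→(13.5,32)  cross = 12·32 − 13.5·22.5 = 80.2500; (r_i+r_j)·cross = 25.5·80.2500 = 2046.3750
edge 3: (13.5,32)→(6,17)  cross = 13.5·17 − 6·32 = 37.5000; (r_i+r_j)·cross = 19.5·37.5000 = 731.2500
edge 4: (6,17)→(4,4.5)  cross = 6·4.5 − 4·17 = -41.0000; (r_i+r_j)·cross = 10·-41.0000 = -410.0000
Σcross = 206.7500 → A = |Σcross|/2 = 103.3750 mm²
Σ(r_i+r_j)·cross = 5293.6250 → first moment M = |Σ|/6 = 882.2708
R_c = M/A = 882.2708/103.3750 = 8.5347 mm
θ = 106° = 1.850049 rad
V = θ·R_c·A = 1.850049·8.5347·103.3750 = 1632.244 mm³

Volume = 1632.244 mm³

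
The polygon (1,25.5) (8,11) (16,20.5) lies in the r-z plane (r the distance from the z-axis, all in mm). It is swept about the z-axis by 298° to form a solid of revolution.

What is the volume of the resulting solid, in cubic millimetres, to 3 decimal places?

Profile (r,z), 3 vertices: (1,25.5) (8,11) (16,20.5)
edge 0: (1,25.5)→(8,11)  cross = 1·11 − 8·25.5 = -193.0000; (r_i+r_j)·cross = 9·-193.0000 = -1737.0000
edge 1: (8,11)→(16,20.5)  cross = 8·20.5 − 16·11 = -12.0000; (r_i+r_j)·cross = 24·-12.0000 = -288.0000
edge 2: (16,20.5)→(1,25.5)  cross = 16·25.5 − 1·20.5 = 387.5000; (r_i+r_j)·cross = 17·387.5000 = 6587.5000
Σcross = 182.5000 → A = |Σcross|/2 = 91.2500 mm²
Σ(r_i+r_j)·cross = 4562.5000 → first moment M = |Σ|/6 = 760.4167
R_c = M/A = 760.4167/91.2500 = 8.3333 mm
θ = 298° = 5.201081 rad
V = θ·R_c·A = 5.201081·8.3333·91.2500 = 3954.989 mm³

Volume = 3954.989 mm³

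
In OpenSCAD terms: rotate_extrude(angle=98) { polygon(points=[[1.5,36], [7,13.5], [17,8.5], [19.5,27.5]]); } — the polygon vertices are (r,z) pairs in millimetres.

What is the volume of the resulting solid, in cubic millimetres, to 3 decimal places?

Volume = 5370.656 mm³

Profile (r,z), 4 vertices: (1.5,36) (7,13.5) (17,8.5) (19.5,27.5)
edge 0: (1.5,36)→(7,13.5)  cross = 1.5·13.5 − 7·36 = -231.7500; (r_i+r_j)·cross = 8.5·-231.7500 = -1969.8750
edge 1: (7,13.5)→(17,8.5)  cross = 7·8.5 − 17·13.5 = -170.0000; (r_i+r_j)·cross = 24·-170.0000 = -4080.0000
edge 2: (17,8.5)→(19.5,27.5)  cross = 17·27.5 − 19.5·8.5 = 301.7500; (r_i+r_j)·cross = 36.5·301.7500 = 11013.8750
edge 3: (19.5,27.5)→(1.5,36)  cross = 19.5·36 − 1.5·27.5 = 660.7500; (r_i+r_j)·cross = 21·660.7500 = 13875.7500
Σcross = 560.7500 → A = |Σcross|/2 = 280.3750 mm²
Σ(r_i+r_j)·cross = 18839.7500 → first moment M = |Σ|/6 = 3139.9583
R_c = M/A = 3139.9583/280.3750 = 11.1991 mm
θ = 98° = 1.710423 rad
V = θ·R_c·A = 1.710423·11.1991·280.3750 = 5370.656 mm³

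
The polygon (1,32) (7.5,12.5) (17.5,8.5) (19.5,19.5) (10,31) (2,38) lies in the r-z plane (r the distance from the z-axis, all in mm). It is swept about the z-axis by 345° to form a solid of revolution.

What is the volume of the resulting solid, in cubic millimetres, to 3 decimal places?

Profile (r,z), 6 vertices: (1,32) (7.5,12.5) (17.5,8.5) (19.5,19.5) (10,31) (2,38)
edge 0: (1,32)→(7.5,12.5)  cross = 1·12.5 − 7.5·32 = -227.5000; (r_i+r_j)·cross = 8.5·-227.5000 = -1933.7500
edge 1: (7.5,12.5)→(17.5,8.5)  cross = 7.5·8.5 − 17.5·12.5 = -155.0000; (r_i+r_j)·cross = 25·-155.0000 = -3875.0000
edge 2: (17.5,8.5)→(19.5,19.5)  cross = 17.5·19.5 − 19.5·8.5 = 175.5000; (r_i+r_j)·cross = 37·175.5000 = 6493.5000
edge 3: (19.5,19.5)→(10,31)  cross = 19.5·31 − 10·19.5 = 409.5000; (r_i+r_j)·cross = 29.5·409.5000 = 12080.2500
edge 4: (10,31)→(2,38)  cross = 10·38 − 2·31 = 318.0000; (r_i+r_j)·cross = 12·318.0000 = 3816.0000
edge 5: (2,38)→(1,32)  cross = 2·32 − 1·38 = 26.0000; (r_i+r_j)·cross = 3·26.0000 = 78.0000
Σcross = 546.5000 → A = |Σcross|/2 = 273.2500 mm²
Σ(r_i+r_j)·cross = 16659.0000 → first moment M = |Σ|/6 = 2776.5000
R_c = M/A = 2776.5000/273.2500 = 10.1610 mm
θ = 345° = 6.021386 rad
V = θ·R_c·A = 6.021386·10.1610·273.2500 = 16718.378 mm³

Volume = 16718.378 mm³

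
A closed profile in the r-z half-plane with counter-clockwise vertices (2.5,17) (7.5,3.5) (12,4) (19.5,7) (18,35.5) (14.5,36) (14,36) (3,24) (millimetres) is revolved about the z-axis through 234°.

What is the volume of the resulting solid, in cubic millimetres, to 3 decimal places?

Volume = 19516.411 mm³

Profile (r,z), 8 vertices: (2.5,17) (7.5,3.5) (12,4) (19.5,7) (18,35.5) (14.5,36) (14,36) (3,24)
edge 0: (2.5,17)→(7.5,3.5)  cross = 2.5·3.5 − 7.5·17 = -118.7500; (r_i+r_j)·cross = 10·-118.7500 = -1187.5000
edge 1: (7.5,3.5)→(12,4)  cross = 7.5·4 − 12·3.5 = -12.0000; (r_i+r_j)·cross = 19.5·-12.0000 = -234.0000
edge 2: (12,4)→(19.5,7)  cross = 12·7 − 19.5·4 = 6.0000; (r_i+r_j)·cross = 31.5·6.0000 = 189.0000
edge 3: (19.5,7)→(18,35.5)  cross = 19.5·35.5 − 18·7 = 566.2500; (r_i+r_j)·cross = 37.5·566.2500 = 21234.3750
edge 4: (18,35.5)→(14.5,36)  cross = 18·36 − 14.5·35.5 = 133.2500; (r_i+r_j)·cross = 32.5·133.2500 = 4330.6250
edge 5: (14.5,36)→(14,36)  cross = 14.5·36 − 14·36 = 18.0000; (r_i+r_j)·cross = 28.5·18.0000 = 513.0000
edge 6: (14,36)→(3,24)  cross = 14·24 − 3·36 = 228.0000; (r_i+r_j)·cross = 17·228.0000 = 3876.0000
edge 7: (3,24)→(2.5,17)  cross = 3·17 − 2.5·24 = -9.0000; (r_i+r_j)·cross = 5.5·-9.0000 = -49.5000
Σcross = 811.7500 → A = |Σcross|/2 = 405.8750 mm²
Σ(r_i+r_j)·cross = 28672.0000 → first moment M = |Σ|/6 = 4778.6667
R_c = M/A = 4778.6667/405.8750 = 11.7737 mm
θ = 234° = 4.084070 rad
V = θ·R_c·A = 4.084070·11.7737·405.8750 = 19516.411 mm³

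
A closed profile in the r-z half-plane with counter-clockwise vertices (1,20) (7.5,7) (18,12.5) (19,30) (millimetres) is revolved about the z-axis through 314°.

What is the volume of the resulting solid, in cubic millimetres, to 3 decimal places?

Profile (r,z), 4 vertices: (1,20) (7.5,7) (18,12.5) (19,30)
edge 0: (1,20)→(7.5,7)  cross = 1·7 − 7.5·20 = -143.0000; (r_i+r_j)·cross = 8.5·-143.0000 = -1215.5000
edge 1: (7.5,7)→(18,12.5)  cross = 7.5·12.5 − 18·7 = -32.2500; (r_i+r_j)·cross = 25.5·-32.2500 = -822.3750
edge 2: (18,12.5)→(19,30)  cross = 18·30 − 19·12.5 = 302.5000; (r_i+r_j)·cross = 37·302.5000 = 11192.5000
edge 3: (19,30)→(1,20)  cross = 19·20 − 1·30 = 350.0000; (r_i+r_j)·cross = 20·350.0000 = 7000.0000
Σcross = 477.2500 → A = |Σcross|/2 = 238.6250 mm²
Σ(r_i+r_j)·cross = 16154.6250 → first moment M = |Σ|/6 = 2692.4375
R_c = M/A = 2692.4375/238.6250 = 11.2831 mm
θ = 314° = 5.480334 rad
V = θ·R_c·A = 5.480334·11.2831·238.6250 = 14755.456 mm³

Volume = 14755.456 mm³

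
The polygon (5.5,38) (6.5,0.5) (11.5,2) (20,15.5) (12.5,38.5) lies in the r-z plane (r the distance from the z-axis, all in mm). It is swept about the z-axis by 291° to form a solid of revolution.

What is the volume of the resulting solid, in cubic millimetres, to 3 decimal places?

Profile (r,z), 5 vertices: (5.5,38) (6.5,0.5) (11.5,2) (20,15.5) (12.5,38.5)
edge 0: (5.5,38)→(6.5,0.5)  cross = 5.5·0.5 − 6.5·38 = -244.2500; (r_i+r_j)·cross = 12·-244.2500 = -2931.0000
edge 1: (6.5,0.5)→(11.5,2)  cross = 6.5·2 − 11.5·0.5 = 7.2500; (r_i+r_j)·cross = 18·7.2500 = 130.5000
edge 2: (11.5,2)→(20,15.5)  cross = 11.5·15.5 − 20·2 = 138.2500; (r_i+r_j)·cross = 31.5·138.2500 = 4354.8750
edge 3: (20,15.5)→(12.5,38.5)  cross = 20·38.5 − 12.5·15.5 = 576.2500; (r_i+r_j)·cross = 32.5·576.2500 = 18728.1250
edge 4: (12.5,38.5)→(5.5,38)  cross = 12.5·38 − 5.5·38.5 = 263.2500; (r_i+r_j)·cross = 18·263.2500 = 4738.5000
Σcross = 740.7500 → A = |Σcross|/2 = 370.3750 mm²
Σ(r_i+r_j)·cross = 25021.0000 → first moment M = |Σ|/6 = 4170.1667
R_c = M/A = 4170.1667/370.3750 = 11.2593 mm
θ = 291° = 5.078908 rad
V = θ·R_c·A = 5.078908·11.2593·370.3750 = 21179.893 mm³

Volume = 21179.893 mm³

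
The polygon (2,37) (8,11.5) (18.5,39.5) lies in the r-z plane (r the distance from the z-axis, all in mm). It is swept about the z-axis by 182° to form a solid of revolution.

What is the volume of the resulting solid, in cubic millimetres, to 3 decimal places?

Profile (r,z), 3 vertices: (2,37) (8,11.5) (18.5,39.5)
edge 0: (2,37)→(8,11.5)  cross = 2·11.5 − 8·37 = -273.0000; (r_i+r_j)·cross = 10·-273.0000 = -2730.0000
edge 1: (8,11.5)→(18.5,39.5)  cross = 8·39.5 − 18.5·11.5 = 103.2500; (r_i+r_j)·cross = 26.5·103.2500 = 2736.1250
edge 2: (18.5,39.5)→(2,37)  cross = 18.5·37 − 2·39.5 = 605.5000; (r_i+r_j)·cross = 20.5·605.5000 = 12412.7500
Σcross = 435.7500 → A = |Σcross|/2 = 217.8750 mm²
Σ(r_i+r_j)·cross = 12418.8750 → first moment M = |Σ|/6 = 2069.8125
R_c = M/A = 2069.8125/217.8750 = 9.5000 mm
θ = 182° = 3.176499 rad
V = θ·R_c·A = 3.176499·9.5000·217.8750 = 6574.758 mm³

Volume = 6574.758 mm³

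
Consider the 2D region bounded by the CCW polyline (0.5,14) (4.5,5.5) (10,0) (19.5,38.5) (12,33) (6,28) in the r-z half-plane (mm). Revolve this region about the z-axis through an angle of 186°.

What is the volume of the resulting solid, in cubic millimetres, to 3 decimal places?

Profile (r,z), 6 vertices: (0.5,14) (4.5,5.5) (10,0) (19.5,38.5) (12,33) (6,28)
edge 0: (0.5,14)→(4.5,5.5)  cross = 0.5·5.5 − 4.5·14 = -60.2500; (r_i+r_j)·cross = 5·-60.2500 = -301.2500
edge 1: (4.5,5.5)→(10,0)  cross = 4.5·0 − 10·5.5 = -55.0000; (r_i+r_j)·cross = 14.5·-55.0000 = -797.5000
edge 2: (10,0)→(19.5,38.5)  cross = 10·38.5 − 19.5·0 = 385.0000; (r_i+r_j)·cross = 29.5·385.0000 = 11357.5000
edge 3: (19.5,38.5)→(12,33)  cross = 19.5·33 − 12·38.5 = 181.5000; (r_i+r_j)·cross = 31.5·181.5000 = 5717.2500
edge 4: (12,33)→(6,28)  cross = 12·28 − 6·33 = 138.0000; (r_i+r_j)·cross = 18·138.0000 = 2484.0000
edge 5: (6,28)→(0.5,14)  cross = 6·14 − 0.5·28 = 70.0000; (r_i+r_j)·cross = 6.5·70.0000 = 455.0000
Σcross = 659.2500 → A = |Σcross|/2 = 329.6250 mm²
Σ(r_i+r_j)·cross = 18915.0000 → first moment M = |Σ|/6 = 3152.5000
R_c = M/A = 3152.5000/329.6250 = 9.5639 mm
θ = 186° = 3.246312 rad
V = θ·R_c·A = 3.246312·9.5639·329.6250 = 10234.000 mm³

Volume = 10234.000 mm³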